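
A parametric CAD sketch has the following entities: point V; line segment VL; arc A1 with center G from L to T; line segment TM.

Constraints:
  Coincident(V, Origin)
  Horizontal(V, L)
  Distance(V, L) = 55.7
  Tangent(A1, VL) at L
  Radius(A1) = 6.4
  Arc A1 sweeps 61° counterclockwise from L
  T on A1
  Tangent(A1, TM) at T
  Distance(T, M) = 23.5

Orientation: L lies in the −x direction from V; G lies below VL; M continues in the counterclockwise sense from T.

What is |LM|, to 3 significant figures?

29.3

On A1, L sits at bearing 90° from G; a 61° counterclockwise sweep puts T at bearing 151°, so T = G + 6.4·(cos 151°, sin 151°) = (-61.3, -3.30). Tangency of A1 to TM means the radius GT is perpendicular to TM, so TM runs along (−sin 151°, cos 151°); with |TM| = 23.5, M = (-72.7, -23.9). Then |LM| = |M − L| = 29.3.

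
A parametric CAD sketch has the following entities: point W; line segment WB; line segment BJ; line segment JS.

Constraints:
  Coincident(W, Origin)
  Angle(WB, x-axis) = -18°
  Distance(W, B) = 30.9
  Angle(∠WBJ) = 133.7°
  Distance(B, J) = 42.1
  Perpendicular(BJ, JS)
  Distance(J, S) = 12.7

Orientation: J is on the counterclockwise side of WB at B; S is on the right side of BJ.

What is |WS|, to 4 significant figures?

72.48

W is at the origin; WB runs at -18.0° with length 30.9, so B = 30.9·(cos -18.0°, sin -18.0°) = (29.39, -9.549). ∠WBJ = 133.7°, so BJ runs at -18.0° + (180° − 133.7°) = 28.30° from the x-axis; with |BJ| = 42.1, J = B + 42.1·(cos 28.30°, sin 28.30°) = (66.46, 10.41). BJ is perpendicular to JS; with |JS| = 12.7 on the right of BJ, S = J + 12.7·(0.4741, -0.8805) = (72.48, -0.7716). Then |WS| = |S − W| = 72.48.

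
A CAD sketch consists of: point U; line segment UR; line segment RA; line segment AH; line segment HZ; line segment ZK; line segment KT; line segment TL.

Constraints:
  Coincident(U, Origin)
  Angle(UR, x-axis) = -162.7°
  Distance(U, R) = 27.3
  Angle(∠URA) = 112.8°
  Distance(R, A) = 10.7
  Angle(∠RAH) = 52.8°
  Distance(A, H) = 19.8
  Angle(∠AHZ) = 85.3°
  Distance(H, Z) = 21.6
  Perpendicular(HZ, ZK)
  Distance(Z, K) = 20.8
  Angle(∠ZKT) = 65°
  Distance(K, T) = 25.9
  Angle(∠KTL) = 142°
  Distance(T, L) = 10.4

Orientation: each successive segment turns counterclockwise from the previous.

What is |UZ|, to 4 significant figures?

24.76

U is at the origin; UR runs at -162.7° with length 27.3, so R = (-26.06, -8.118). ∠URA = 112.8° gives RA at -95.50° from the x-axis; with |RA| = 10.7, A = (-27.09, -18.77). ∠RAH = 52.8° gives AH at 31.70° from the x-axis; with |AH| = 19.8, H = (-10.24, -8.365). ∠AHZ = 85.3° gives HZ at 126.4° from the x-axis; with |HZ| = 21.6, Z = (-23.06, 9.021). Then |UZ| = |Z − U| = 24.76.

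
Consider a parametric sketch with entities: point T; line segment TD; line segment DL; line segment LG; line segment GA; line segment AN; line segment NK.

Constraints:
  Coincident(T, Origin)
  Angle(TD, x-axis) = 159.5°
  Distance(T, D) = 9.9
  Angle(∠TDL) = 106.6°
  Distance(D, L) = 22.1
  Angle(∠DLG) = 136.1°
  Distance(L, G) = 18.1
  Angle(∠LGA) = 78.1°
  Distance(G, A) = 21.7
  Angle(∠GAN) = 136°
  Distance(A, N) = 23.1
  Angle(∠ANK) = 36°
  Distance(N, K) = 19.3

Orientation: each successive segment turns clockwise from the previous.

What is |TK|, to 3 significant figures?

14.8

T is at the origin; TD runs at 159.5° with length 9.9, so D = (-9.27, 3.47). ∠TDL = 106.6° gives DL at 86.1° from the x-axis; with |DL| = 22.1, L = (-7.77, 25.5). ∠DLG = 136.1° gives LG at 42.2° from the x-axis; with |LG| = 18.1, G = (5.64, 37.7). ∠LGA = 78.1° gives GA at -59.7° from the x-axis; with |GA| = 21.7, A = (16.6, 18.9). ∠GAN = 136.0° gives AN at -104° from the x-axis; with |AN| = 23.1, N = (11.1, -3.50). ∠ANK = 36.0° gives NK at 112° from the x-axis; with |NK| = 19.3, K = (3.79, 14.4). Then |TK| = |K − T| = 14.8.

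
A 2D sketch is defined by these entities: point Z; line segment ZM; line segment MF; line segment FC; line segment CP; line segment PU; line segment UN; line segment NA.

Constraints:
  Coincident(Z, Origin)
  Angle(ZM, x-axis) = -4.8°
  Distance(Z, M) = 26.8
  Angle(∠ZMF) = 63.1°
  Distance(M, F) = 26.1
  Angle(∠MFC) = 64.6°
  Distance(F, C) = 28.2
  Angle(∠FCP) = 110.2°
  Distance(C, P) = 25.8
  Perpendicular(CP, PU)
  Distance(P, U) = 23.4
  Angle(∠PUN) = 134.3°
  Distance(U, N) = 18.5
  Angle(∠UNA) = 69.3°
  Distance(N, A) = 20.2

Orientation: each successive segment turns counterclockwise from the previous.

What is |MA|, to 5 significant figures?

13.356

∠PUN = 134.3° gives UN at 73.000° from the x-axis; with |UN| = 18.5, N = (35.871, 6.6463). ∠UNA = 69.3° gives NA at -176.30° from the x-axis; with |NA| = 20.2, A = (15.713, 5.3428). Then |MA| = |A − M| = 13.356.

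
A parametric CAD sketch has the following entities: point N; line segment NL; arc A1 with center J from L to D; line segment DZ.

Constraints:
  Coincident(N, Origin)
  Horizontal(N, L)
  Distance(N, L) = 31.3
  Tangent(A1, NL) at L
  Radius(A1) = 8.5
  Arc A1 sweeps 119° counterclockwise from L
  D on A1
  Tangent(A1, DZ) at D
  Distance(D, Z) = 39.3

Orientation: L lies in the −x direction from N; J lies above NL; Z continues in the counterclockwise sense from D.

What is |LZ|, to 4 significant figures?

48.41

On A1, L sits at bearing -90° from J; a 119° counterclockwise sweep puts D at bearing 29°, so D = J + 8.5·(cos 29°, sin 29°) = (-23.87, 12.62). Tangency of A1 to DZ means the radius JD is perpendicular to DZ, so DZ runs along (−sin 29°, cos 29°); with |DZ| = 39.3, Z = (-42.92, 46.99). Then |LZ| = |Z − L| = 48.41.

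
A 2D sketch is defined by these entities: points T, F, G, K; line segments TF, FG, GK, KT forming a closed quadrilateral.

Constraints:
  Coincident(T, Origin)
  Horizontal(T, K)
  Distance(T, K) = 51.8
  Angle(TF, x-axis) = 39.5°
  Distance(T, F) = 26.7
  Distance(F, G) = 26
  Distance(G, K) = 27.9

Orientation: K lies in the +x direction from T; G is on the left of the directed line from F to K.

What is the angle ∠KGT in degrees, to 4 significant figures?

73.78°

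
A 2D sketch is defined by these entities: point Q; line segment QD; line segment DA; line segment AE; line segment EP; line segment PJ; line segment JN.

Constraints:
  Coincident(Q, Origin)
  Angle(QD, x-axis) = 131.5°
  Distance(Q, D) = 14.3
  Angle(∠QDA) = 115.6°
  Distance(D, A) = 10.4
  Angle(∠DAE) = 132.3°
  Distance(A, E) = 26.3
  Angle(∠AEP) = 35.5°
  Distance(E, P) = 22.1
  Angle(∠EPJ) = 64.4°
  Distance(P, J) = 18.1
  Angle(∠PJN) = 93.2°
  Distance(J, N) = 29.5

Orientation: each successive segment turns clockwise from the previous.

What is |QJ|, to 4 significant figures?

26.82

Q is at the origin; QD runs at 131.5° with length 14.3, so D = (-9.475, 10.71). ∠QDA = 115.6° gives DA at 67.10° from the x-axis; with |DA| = 10.4, A = (-5.429, 20.29). ∠DAE = 132.3° gives AE at 19.40° from the x-axis; with |AE| = 26.3, E = (19.38, 29.03). ∠AEP = 35.5° gives EP at -125.1° from the x-axis; with |EP| = 22.1, P = (6.671, 10.95). ∠EPJ = 64.4° gives PJ at 119.3° from the x-axis; with |PJ| = 18.1, J = (-2.187, 26.73). Then |QJ| = |J − Q| = 26.82.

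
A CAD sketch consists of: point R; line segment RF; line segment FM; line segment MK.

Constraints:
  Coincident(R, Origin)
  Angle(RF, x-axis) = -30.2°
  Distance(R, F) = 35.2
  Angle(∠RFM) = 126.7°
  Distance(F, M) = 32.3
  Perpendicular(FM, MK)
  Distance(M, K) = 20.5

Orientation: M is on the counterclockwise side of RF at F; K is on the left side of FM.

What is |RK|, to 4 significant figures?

53.89

∠RFM = 126.7°, so FM runs at -30.2° + (180° − 126.7°) = 23.10° from the x-axis; with |FM| = 32.3, M = F + 32.3·(cos 23.10°, sin 23.10°) = (60.13, -5.034). FM ⟂ MK; with |MK| = 20.5 on the left of FM, K = M + 20.5·(-0.3923, 0.9198) = (52.09, 13.82). Then |RK| = |K − R| = 53.89.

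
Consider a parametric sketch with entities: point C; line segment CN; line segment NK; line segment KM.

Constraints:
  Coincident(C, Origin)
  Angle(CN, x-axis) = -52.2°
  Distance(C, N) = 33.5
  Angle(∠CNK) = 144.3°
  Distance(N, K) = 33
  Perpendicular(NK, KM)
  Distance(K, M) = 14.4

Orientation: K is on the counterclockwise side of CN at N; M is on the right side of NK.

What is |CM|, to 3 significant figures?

69.1

C is at the origin; CN runs at -52.2° with length 33.5, so N = 33.5·(cos -52.2°, sin -52.2°) = (20.5, -26.5). ∠CNK = 144.3°, so NK runs at -52.2° + (180° − 144.3°) = -16.5° from the x-axis; with |NK| = 33.0, K = N + 33.0·(cos -16.5°, sin -16.5°) = (52.2, -35.8). NK ⟂ KM; with |KM| = 14.4 on the right of NK, M = K + 14.4·(-0.284, -0.959) = (48.1, -49.6). Then |CM| = |M − C| = 69.1.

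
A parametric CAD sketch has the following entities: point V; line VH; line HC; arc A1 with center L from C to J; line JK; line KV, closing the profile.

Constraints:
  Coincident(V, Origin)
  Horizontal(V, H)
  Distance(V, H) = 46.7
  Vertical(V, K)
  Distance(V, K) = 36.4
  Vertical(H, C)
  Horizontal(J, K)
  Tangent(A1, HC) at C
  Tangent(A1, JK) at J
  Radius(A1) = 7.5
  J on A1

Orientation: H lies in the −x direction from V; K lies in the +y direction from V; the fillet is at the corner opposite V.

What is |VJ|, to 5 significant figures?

53.494

V is at the origin; VH is horizontal with |VH| = 46.7 and H on the −x side, so H = (-46.700, 0.0000). VK is vertical with |VK| = 36.4 and K on the +y side, so K = (0.0000, 36.400). The virtual corner opposite V is at (-46.700, 36.400). A1 meets HC tangentially, so LC is at right angles to HC and A1 meets JK tangentially, so LJ is at right angles to JK, with radius 7.5, so the center L sits 7.5 in from both sides at L = (-39.200, 28.900). That places the tangent points at C = (-46.700, 28.900) on HC and J = (-39.200, 36.400) on JK. Then |VJ| = |J − V| = 53.494.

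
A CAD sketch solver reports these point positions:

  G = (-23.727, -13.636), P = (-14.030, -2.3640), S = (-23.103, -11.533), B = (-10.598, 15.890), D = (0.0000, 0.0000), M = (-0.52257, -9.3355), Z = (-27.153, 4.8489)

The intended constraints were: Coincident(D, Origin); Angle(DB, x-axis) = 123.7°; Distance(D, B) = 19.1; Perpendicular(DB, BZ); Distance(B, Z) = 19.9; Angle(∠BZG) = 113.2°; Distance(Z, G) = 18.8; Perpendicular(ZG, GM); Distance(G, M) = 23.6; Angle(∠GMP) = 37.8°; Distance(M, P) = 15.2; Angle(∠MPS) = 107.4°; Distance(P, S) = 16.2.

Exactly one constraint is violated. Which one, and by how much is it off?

Distance(P, S) = 16.2 — off by 3.30.

D = (0.00, 0.00) ✓; DB at 123.7° ✓; |DB| = 19.10 ✓; ∠(DB, BZ) = 90.00° ✓; |BZ| = 19.90 ✓; ∠BZG = 113.2° ✓; |ZG| = 18.80 ✓; ∠(ZG, GM) = 90.00° ✓; |GM| = 23.60 ✓; ∠GMP = 37.80° ✓; |MP| = 15.20 ✓; ∠MPS = 107.4° ✓; |PS| = 12.90 ✗.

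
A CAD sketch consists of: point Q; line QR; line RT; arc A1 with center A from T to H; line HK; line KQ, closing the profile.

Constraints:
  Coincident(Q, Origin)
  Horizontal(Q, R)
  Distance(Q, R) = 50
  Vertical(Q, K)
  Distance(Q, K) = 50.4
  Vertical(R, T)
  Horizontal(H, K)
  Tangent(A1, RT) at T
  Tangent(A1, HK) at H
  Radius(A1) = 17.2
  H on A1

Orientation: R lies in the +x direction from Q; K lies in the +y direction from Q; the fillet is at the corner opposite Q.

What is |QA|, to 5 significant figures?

46.670

Q is at the origin; QR is horizontal with |QR| = 50.0 and R on the +x side, so R = (50.000, 0.0000). Q and K share the same x with |QK| = 50.4 and K on the +y side, so K = (0.0000, 50.400). The virtual corner opposite Q is at (50.000, 50.400). The tangent condition forces AT to be normal to RT and tangency of A1 to HK means the radius AH is perpendicular to HK, with radius 17.2, so the center A sits 17.2 in from both sides at A = (32.800, 33.200). Then |QA| = |A − Q| = 46.670.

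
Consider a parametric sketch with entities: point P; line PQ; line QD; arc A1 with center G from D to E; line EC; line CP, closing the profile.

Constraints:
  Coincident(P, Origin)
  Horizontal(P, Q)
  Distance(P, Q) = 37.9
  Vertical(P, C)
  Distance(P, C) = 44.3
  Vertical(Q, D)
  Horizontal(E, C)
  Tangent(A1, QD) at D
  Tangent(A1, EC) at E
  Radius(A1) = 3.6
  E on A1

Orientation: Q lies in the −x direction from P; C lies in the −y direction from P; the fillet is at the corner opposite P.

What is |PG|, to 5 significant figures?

53.226

PC is vertical with |PC| = 44.3 and C on the −y side, so C = (0.0000, -44.300). The virtual corner opposite P is at (-37.900, -44.300). The tangent condition forces GD to be normal to QD and A1 meets EC tangentially, so GE is at right angles to EC, with radius 3.6, so the center G sits 3.6 in from both sides at G = (-34.300, -40.700). Then |PG| = |G − P| = 53.226.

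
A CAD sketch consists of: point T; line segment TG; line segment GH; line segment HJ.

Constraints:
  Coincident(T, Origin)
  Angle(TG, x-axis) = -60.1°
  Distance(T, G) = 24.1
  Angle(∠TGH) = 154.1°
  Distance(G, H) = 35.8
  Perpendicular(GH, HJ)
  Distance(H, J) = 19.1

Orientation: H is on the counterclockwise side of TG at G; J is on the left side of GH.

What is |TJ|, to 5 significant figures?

58.115

∠TGH = 154.1°, so GH runs at -60.1° + (180° − 154.1°) = -34.200° from the x-axis; with |GH| = 35.8, H = G + 35.8·(cos -34.200°, sin -34.200°) = (41.623, -41.015). GH ⟂ HJ; with |HJ| = 19.1 on the left of GH, J = H + 19.1·(0.56208, 0.82708) = (52.359, -25.218). Then |TJ| = |J − T| = 58.115.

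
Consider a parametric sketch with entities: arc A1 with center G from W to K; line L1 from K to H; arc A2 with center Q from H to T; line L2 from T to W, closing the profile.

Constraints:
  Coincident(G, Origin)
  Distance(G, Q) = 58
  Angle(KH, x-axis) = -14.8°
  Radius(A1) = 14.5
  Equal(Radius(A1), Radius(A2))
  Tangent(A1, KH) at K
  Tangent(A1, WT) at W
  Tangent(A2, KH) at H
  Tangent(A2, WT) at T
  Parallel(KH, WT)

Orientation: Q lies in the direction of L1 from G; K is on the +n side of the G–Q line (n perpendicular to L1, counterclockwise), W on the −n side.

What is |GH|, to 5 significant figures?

59.785

The slot axis is L1's direction at -14.8°, so u = (cos -14.8°, sin -14.8°) = (0.96682, -0.25545) and n = (−sin -14.8°, cos -14.8°) = (0.25545, 0.96682). G is at the origin and Q lies 58.0 along u from G, so Q = 58.0·u = (56.076, -14.816). Tangency of A1 to both parallel lines with radius 14.5 puts K and W at G ± 14.5·n: K = (3.7040, 14.019), W = (-3.7040, -14.019). Equal radii place H and T the same way about Q: H = Q + 14.5·n = (59.780, -0.79691), T = Q − 14.5·n = (52.372, -28.835). Then |GH| = |H − G| = 59.785.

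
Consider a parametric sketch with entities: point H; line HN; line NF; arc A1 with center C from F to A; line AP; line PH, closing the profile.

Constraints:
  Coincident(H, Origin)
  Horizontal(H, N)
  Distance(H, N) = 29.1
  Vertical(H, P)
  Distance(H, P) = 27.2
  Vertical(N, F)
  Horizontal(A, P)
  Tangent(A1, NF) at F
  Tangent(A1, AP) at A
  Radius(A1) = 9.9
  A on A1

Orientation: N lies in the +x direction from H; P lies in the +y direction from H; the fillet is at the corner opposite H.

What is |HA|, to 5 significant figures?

33.294

H is at the origin; HN is horizontal with |HN| = 29.1 and N on the +x side, so N = (29.100, 0.0000). HP is vertical with |HP| = 27.2 and P on the +y side, so P = (0.0000, 27.200). The virtual corner opposite H is at (29.100, 27.200). Tangency of A1 to NF means the radius CF is perpendicular to NF and since A1 is tangent to AP there, CA ⟂ AP, with radius 9.9, so the center C sits 9.9 in from both sides at C = (19.200, 17.300). That places the tangent points at F = (29.100, 17.300) on NF and A = (19.200, 27.200) on AP. Then |HA| = |A − H| = 33.294.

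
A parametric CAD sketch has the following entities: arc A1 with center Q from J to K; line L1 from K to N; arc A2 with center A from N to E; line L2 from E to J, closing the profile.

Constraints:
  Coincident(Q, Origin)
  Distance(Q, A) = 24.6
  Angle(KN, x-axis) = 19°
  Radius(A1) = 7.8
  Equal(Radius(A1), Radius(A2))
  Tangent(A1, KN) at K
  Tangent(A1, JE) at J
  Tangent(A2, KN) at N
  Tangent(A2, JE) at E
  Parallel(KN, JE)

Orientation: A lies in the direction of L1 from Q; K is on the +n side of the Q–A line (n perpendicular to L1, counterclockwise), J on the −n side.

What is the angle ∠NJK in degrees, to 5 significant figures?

57.619°

The slot axis is L1's direction at 19.0°, so u = (cos 19.0°, sin 19.0°) = (0.94552, 0.32557) and n = (−sin 19.0°, cos 19.0°) = (-0.32557, 0.94552). Q is at the origin and A lies 24.6 along u from Q, so A = 24.6·u = (23.260, 8.0090). Tangency of A1 to both parallel lines with radius 7.8 puts K and J at Q ± 7.8·n: K = (-2.5394, 7.3750), J = (2.5394, -7.3750). Equal radii place N and E the same way about A: N = A + 7.8·n = (20.720, 15.384), E = A − 7.8·n = (25.799, 0.63393). Then cos ∠NJK = JN·JK / (|JN||JK|), giving 57.619°.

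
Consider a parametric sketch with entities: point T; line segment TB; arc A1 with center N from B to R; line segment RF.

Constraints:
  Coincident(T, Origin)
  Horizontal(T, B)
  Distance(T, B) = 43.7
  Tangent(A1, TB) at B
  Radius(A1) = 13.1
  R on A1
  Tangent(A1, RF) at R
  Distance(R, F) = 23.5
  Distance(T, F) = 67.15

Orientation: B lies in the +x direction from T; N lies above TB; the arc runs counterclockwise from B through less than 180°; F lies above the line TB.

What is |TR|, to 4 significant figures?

58.38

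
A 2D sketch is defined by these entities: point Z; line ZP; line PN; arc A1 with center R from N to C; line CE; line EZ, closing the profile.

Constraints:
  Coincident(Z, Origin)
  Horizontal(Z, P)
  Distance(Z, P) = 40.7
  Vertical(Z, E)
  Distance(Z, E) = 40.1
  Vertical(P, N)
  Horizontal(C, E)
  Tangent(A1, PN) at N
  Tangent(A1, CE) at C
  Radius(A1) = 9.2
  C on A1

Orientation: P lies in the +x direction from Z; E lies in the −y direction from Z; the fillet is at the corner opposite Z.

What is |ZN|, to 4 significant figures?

51.10

Z is at the origin; ZP is horizontal with |ZP| = 40.7 and P on the +x side, so P = (40.70, 0.000). Z and E share the same x with |ZE| = 40.1 and E on the −y side, so E = (0.000, -40.10). The virtual corner opposite Z is at (40.70, -40.10). The tangent condition forces RN to be normal to PN and the tangent condition forces RC to be normal to CE, with radius 9.2, so the center R sits 9.2 in from both sides at R = (31.50, -30.90). That places the tangent points at N = (40.70, -30.90) on PN and C = (31.50, -40.10) on CE. Then |ZN| = |N − Z| = 51.10.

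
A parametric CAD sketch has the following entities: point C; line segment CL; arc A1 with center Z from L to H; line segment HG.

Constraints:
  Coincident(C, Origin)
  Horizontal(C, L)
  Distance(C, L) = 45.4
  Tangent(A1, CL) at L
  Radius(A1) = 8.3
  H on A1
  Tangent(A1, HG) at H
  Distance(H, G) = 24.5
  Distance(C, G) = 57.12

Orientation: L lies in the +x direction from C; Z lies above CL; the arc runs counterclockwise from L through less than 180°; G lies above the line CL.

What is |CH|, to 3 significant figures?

54.4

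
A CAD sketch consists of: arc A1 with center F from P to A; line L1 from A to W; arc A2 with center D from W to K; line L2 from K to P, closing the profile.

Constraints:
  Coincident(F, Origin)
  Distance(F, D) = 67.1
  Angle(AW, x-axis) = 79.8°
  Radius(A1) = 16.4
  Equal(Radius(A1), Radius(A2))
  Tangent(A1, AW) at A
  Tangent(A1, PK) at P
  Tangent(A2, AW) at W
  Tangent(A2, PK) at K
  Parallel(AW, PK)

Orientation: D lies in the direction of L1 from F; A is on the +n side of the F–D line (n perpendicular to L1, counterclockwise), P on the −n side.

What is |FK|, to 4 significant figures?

69.08

Tangency of A1 to both parallel lines with radius 16.4 puts A and P at F ± 16.4·n: A = (-16.14, 2.904), P = (16.14, -2.904). Equal radii place W and K the same way about D: W = D + 16.4·n = (-4.258, 68.94), K = D − 16.4·n = (28.02, 63.14). Then |FK| = |K − F| = 69.08.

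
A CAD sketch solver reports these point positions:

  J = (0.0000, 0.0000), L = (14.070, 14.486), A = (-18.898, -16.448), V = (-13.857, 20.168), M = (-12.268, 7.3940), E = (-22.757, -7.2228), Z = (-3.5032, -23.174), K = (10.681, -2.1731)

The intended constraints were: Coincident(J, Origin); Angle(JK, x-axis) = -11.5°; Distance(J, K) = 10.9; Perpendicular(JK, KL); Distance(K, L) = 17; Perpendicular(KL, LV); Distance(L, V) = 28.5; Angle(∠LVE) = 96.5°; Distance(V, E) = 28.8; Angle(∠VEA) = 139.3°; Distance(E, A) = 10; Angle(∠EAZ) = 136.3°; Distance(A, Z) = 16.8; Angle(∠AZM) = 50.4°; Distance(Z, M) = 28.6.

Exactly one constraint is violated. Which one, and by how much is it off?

Distance(Z, M) = 28.6 — off by 3.20.

J = (0.00, 0.00) ✓; JK at -11.50° ✓; |JK| = 10.90 ✓; ∠(JK, KL) = 90.00° ✓; |KL| = 17.00 ✓; ∠(KL, LV) = 90.00° ✓; |LV| = 28.50 ✓; ∠LVE = 96.50° ✓; |VE| = 28.80 ✓; ∠VEA = 139.3° ✓; |EA| = 10.00 ✓; ∠EAZ = 136.3° ✓; |AZ| = 16.80 ✓; ∠AZM = 50.40° ✓; |ZM| = 31.80 ✗.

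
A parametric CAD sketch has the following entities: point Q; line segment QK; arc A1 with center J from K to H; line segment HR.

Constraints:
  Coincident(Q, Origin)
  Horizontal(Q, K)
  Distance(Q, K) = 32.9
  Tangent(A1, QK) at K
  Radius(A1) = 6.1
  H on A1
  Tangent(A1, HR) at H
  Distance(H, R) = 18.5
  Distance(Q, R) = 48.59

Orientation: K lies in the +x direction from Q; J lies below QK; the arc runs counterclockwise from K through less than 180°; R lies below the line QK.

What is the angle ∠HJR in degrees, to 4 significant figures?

71.75°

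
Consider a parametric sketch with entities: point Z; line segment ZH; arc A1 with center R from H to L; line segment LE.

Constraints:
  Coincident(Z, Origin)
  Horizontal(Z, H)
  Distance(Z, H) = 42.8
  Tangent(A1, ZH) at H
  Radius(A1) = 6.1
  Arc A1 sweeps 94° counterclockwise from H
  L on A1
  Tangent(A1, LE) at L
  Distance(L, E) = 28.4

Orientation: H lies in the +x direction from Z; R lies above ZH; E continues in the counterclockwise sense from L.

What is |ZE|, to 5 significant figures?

58.438

Z is at the origin; ZH is horizontal with |ZH| = 42.8 and H on the +x side, so H = (42.800, 0.0000). The tangent condition forces RH to be normal to ZH, so R = H + (0, 6.1) = (42.800, 6.1000). On A1, H sits at bearing -90° from R; a 94° counterclockwise sweep puts L at bearing 4°, so L = R + 6.1·(cos 4°, sin 4°) = (48.885, 6.5255). Tangency of A1 to LE means the radius RL is perpendicular to LE, so LE runs along (−sin 4°, cos 4°); with |LE| = 28.4, E = (46.904, 34.856). Then |ZE| = |E − Z| = 58.438.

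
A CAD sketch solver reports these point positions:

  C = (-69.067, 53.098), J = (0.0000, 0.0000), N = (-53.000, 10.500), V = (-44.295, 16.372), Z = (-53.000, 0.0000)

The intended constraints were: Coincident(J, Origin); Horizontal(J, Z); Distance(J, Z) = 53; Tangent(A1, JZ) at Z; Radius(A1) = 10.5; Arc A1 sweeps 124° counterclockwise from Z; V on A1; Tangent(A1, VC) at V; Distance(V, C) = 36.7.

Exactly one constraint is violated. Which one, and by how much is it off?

Distance(V, C) = 36.7 — off by 7.60.

J = (0.00, 0.00) ✓; J.y = 0.00, Z.y = 0.00 ✓; |JZ| = 53.00 ✓; ∠(NZ, ZJ) = 90.00° ✓; |NZ| = 10.50 ✓; bearing(N→V) − bearing(N→Z) = 124.0° ✓; |NV| = 10.50 ✓; ∠(NV, VC) = 90.00° ✓; |VC| = 44.30 ✗.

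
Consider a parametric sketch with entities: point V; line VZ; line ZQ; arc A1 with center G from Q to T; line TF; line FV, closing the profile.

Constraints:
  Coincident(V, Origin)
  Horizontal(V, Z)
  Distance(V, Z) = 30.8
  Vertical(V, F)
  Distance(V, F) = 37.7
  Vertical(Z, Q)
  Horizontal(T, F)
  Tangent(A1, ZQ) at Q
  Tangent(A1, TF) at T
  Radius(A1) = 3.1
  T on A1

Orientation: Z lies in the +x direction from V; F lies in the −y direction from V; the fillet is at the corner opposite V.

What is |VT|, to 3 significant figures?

46.8

The virtual corner opposite V is at (30.8, -37.7). Tangency of A1 to ZQ means the radius GQ is perpendicular to ZQ and since A1 is tangent to TF there, GT ⟂ TF, with radius 3.1, so the center G sits 3.1 in from both sides at G = (27.7, -34.6). That places the tangent points at Q = (30.8, -34.6) on ZQ and T = (27.7, -37.7) on TF. Then |VT| = |T − V| = 46.8.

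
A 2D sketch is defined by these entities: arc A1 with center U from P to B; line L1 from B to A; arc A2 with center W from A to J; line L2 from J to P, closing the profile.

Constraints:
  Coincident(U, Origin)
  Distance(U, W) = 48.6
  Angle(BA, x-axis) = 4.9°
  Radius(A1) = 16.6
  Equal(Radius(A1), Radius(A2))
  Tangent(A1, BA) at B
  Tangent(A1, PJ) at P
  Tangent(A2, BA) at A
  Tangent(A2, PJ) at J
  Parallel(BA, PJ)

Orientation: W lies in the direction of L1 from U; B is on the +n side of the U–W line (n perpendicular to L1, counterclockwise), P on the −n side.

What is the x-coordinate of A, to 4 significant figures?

47.00

The slot axis is L1's direction at 4.9°, so u = (cos 4.9°, sin 4.9°) = (0.9963, 0.08542) and n = (−sin 4.9°, cos 4.9°) = (-0.08542, 0.9963). U is at the origin and W lies 48.6 along u from U, so W = 48.6·u = (48.42, 4.151). Tangency of A1 to both parallel lines with radius 16.6 puts B and P at U ± 16.6·n: B = (-1.418, 16.54), P = (1.418, -16.54). Equal radii place A and J the same way about W: A = W + 16.6·n = (47.00, 20.69), J = W − 16.6·n = (49.84, -12.39). So A.x = 47.00.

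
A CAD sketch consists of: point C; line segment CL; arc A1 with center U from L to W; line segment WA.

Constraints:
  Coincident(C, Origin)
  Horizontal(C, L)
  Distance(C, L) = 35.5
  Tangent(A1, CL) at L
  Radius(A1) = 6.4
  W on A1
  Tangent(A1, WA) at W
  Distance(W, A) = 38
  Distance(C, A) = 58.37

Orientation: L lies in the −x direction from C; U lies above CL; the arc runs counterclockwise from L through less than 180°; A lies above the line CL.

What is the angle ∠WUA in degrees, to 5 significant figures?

80.440°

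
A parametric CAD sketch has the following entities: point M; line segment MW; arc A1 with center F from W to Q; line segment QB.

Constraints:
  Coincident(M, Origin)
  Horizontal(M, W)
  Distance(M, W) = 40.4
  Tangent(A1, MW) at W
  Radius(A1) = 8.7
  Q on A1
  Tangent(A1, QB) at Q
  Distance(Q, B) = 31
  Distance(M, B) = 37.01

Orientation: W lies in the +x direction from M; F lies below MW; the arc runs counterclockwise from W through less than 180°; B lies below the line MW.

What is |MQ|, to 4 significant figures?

33.02

M is at the origin; MW is horizontal with |MW| = 40.4 and W on the +x side, so W = (40.40, 0.000). A1 meets MW tangentially, so FW is at right angles to MW, so F = W + (0, -8.7) = (40.40, -8.700). Since FQ ⟂ QB (tangency), |FB| = √(8.7² + 31.0²) = 32.20 regardless of where Q sits on A1. So B lies on both circle(M, 37.01) and circle(F, 32.20); the below-MW intersection is B = (18.34, -32.15). Q is the foot of the tangent from B: Q = (32.69, -4.672).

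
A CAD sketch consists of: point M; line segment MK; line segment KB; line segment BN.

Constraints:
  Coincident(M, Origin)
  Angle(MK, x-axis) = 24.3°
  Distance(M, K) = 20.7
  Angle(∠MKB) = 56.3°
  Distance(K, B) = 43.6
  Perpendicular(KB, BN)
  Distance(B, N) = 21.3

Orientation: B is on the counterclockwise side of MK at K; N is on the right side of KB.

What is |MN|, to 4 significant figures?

50.15

M is at the origin; MK runs at 24.3° with length 20.7, so K = 20.7·(cos 24.3°, sin 24.3°) = (18.87, 8.518). ∠MKB = 56.3°, so KB runs at 24.3° + (180° − 56.3°) = 148.0° from the x-axis; with |KB| = 43.6, B = K + 43.6·(cos 148.0°, sin 148.0°) = (-18.11, 31.62). KB is perpendicular to BN; with |BN| = 21.3 on the right of KB, N = B + 21.3·(0.5299, 0.8480) = (-6.822, 49.69). Then |MN| = |N − M| = 50.15.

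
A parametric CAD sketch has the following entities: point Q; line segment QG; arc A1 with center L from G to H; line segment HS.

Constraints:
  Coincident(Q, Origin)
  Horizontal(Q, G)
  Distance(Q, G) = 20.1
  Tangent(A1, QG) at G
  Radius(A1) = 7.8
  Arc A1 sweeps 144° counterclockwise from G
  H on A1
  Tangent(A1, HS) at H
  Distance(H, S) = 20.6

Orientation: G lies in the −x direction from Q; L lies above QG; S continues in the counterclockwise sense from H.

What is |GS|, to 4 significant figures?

28.87

Q is at the origin; QG is horizontal with |QG| = 20.1 and G on the −x side, so G = (-20.10, 0.000). Since A1 is tangent to QG there, LG ⟂ QG, so L = G + (0, 7.8) = (-20.10, 7.800). On A1, G sits at bearing -90° from L; a 144° counterclockwise sweep puts H at bearing 54°, so H = L + 7.8·(cos 54°, sin 54°) = (-15.52, 14.11). A1 meets HS tangentially, so LH is at right angles to HS, so HS runs along (−sin 54°, cos 54°); with |HS| = 20.6, S = (-32.18, 26.22). Then |GS| = |S − G| = 28.87.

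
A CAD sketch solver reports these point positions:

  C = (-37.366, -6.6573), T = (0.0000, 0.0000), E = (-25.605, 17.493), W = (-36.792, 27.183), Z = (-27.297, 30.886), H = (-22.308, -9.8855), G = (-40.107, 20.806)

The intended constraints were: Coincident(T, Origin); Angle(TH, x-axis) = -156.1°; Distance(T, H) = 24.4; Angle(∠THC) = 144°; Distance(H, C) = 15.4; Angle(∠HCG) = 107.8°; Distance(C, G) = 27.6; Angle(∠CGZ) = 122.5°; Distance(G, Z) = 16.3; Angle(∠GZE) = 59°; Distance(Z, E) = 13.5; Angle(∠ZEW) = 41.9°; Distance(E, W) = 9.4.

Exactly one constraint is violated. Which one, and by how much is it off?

Distance(E, W) = 9.4 — off by 5.40.

T = (0.00, 0.00) ✓; TH at -156.1° ✓; |TH| = 24.40 ✓; ∠THC = 144.0° ✓; |HC| = 15.40 ✓; ∠HCG = 107.8° ✓; |CG| = 27.60 ✓; ∠CGZ = 122.5° ✓; |GZ| = 16.30 ✓; ∠GZE = 59.00° ✓; |ZE| = 13.50 ✓; ∠ZEW = 41.90° ✓; |EW| = 14.80 ✗.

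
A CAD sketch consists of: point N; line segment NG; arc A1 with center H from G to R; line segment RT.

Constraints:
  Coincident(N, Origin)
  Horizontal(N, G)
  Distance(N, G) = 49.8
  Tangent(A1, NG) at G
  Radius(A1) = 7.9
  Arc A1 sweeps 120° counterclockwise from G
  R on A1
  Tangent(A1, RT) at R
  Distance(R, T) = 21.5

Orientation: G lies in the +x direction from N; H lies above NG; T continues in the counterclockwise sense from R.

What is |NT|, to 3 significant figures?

55.1

On A1, G sits at bearing -90° from H; a 120° counterclockwise sweep puts R at bearing 30°, so R = H + 7.9·(cos 30°, sin 30°) = (56.6, 11.8). Since A1 is tangent to RT there, HR ⟂ RT, so RT runs along (−sin 30°, cos 30°); with |RT| = 21.5, T = (45.9, 30.5). Then |NT| = |T − N| = 55.1.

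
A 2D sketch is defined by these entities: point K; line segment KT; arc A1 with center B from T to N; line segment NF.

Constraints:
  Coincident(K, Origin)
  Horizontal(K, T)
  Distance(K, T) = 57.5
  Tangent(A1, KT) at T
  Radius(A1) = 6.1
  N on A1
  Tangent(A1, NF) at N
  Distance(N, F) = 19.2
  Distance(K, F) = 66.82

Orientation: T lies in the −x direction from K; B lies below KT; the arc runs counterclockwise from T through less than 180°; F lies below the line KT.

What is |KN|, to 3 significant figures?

63.9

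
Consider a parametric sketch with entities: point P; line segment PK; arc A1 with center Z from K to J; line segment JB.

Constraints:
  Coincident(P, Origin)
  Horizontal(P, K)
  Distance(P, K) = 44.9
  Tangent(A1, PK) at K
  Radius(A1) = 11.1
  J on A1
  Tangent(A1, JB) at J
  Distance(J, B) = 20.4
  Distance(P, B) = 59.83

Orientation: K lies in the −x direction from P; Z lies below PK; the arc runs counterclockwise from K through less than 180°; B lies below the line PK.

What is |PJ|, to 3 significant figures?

57.3

Checks: |ZJ| = 11.10 ✓; ∠(ZJ, JB) = 90.00° ✓; |JB| = 20.40 ✓; |PB| = 59.83 ✓.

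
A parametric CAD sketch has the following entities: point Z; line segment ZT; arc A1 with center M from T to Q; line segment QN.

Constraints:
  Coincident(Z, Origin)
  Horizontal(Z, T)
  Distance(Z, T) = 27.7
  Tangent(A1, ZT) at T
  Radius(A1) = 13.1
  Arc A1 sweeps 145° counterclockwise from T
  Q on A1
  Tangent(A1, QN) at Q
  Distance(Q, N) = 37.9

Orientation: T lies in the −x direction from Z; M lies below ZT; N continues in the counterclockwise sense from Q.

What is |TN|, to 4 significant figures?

51.29

Z is at the origin; ZT is horizontal with |ZT| = 27.7 and T on the −x side, so T = (-27.70, 0.000). The tangent condition forces MT to be normal to ZT, so M = T + (0, -13.1) = (-27.70, -13.10). On A1, T sits at bearing 90° from M; a 145° counterclockwise sweep puts Q at bearing 235°, so Q = M + 13.1·(cos 235°, sin 235°) = (-35.21, -23.83). Since A1 is tangent to QN there, MQ ⟂ QN, so QN runs along (−sin 235°, cos 235°); with |QN| = 37.9, N = (-4.168, -45.57). Then |TN| = |N − T| = 51.29.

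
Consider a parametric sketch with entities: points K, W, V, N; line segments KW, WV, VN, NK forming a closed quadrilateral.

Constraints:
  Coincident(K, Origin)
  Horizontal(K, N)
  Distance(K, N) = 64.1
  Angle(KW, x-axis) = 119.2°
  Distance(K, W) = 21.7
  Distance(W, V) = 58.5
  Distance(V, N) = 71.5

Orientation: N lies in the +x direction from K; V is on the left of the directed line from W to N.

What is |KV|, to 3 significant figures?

68.5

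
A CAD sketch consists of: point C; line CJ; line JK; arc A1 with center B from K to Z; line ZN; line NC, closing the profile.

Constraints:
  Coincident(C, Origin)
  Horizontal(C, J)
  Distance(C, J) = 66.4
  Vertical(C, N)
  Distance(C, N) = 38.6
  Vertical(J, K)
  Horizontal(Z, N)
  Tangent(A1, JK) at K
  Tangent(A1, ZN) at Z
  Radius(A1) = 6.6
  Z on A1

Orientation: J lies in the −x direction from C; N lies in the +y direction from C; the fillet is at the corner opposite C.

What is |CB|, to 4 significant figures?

67.82

CN is vertical with |CN| = 38.6 and N on the +y side, so N = (0.000, 38.60). The virtual corner opposite C is at (-66.40, 38.60). The tangent condition forces BK to be normal to JK and A1 meets ZN tangentially, so BZ is at right angles to ZN, with radius 6.6, so the center B sits 6.6 in from both sides at B = (-59.80, 32.00). Then |CB| = |B − C| = 67.82.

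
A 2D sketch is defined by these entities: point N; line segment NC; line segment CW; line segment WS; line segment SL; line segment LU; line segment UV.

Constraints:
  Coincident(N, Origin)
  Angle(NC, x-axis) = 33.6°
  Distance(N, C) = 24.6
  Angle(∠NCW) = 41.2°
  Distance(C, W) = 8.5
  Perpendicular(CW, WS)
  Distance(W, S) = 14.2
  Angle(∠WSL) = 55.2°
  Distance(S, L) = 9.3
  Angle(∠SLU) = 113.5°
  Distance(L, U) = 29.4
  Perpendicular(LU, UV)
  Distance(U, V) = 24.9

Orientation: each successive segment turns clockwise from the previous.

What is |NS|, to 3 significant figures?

10.2

∠NCW = 41.2° gives CW at -105° from the x-axis; with |CW| = 8.5, W = (18.3, 5.41). CW is perpendicular to WS, so WS runs at 165°; with |WS| = 14.2, S = (4.56, 9.13). Then |NS| = |S − N| = 10.2.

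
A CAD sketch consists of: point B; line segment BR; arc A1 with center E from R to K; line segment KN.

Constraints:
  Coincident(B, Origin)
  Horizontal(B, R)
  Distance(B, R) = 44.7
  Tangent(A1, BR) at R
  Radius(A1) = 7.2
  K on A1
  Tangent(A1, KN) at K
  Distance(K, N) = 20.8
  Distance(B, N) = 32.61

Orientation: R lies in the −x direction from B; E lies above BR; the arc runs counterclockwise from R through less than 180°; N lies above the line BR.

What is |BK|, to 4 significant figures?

39.10

Checks: |EK| = 7.200 ✓; ∠(EK, KN) = 90.00° ✓; |KN| = 20.80 ✓; |BN| = 32.61 ✓.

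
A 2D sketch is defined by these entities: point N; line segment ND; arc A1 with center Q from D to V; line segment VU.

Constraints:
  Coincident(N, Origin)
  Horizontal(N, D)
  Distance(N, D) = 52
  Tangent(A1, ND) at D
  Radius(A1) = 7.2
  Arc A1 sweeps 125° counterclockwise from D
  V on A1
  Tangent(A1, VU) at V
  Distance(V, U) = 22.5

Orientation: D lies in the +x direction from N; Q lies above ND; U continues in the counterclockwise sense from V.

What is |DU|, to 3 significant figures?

30.6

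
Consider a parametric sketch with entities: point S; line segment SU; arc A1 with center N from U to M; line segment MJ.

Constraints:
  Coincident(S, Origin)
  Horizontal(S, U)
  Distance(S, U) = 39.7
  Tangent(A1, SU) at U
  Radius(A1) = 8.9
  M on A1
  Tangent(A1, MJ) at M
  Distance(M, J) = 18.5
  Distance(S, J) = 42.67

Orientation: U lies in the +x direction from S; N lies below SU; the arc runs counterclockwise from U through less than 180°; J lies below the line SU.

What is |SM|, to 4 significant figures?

32.27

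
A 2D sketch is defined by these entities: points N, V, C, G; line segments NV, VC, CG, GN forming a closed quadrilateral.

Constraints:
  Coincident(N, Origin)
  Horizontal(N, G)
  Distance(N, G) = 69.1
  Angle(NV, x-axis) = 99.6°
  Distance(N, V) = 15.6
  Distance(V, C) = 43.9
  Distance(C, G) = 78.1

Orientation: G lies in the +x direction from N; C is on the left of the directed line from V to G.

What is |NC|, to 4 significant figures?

57.67

Checks: N = (0.00, 0.00) ✓; |VC| = 43.90 ✓; |CG| = 78.10 ✓.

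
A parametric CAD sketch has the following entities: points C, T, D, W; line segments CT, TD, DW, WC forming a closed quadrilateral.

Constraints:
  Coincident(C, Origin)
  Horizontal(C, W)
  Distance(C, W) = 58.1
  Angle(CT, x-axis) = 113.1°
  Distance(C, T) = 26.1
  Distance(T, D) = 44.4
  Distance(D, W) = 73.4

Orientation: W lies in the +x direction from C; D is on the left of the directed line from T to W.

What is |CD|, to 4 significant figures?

62.02

Checks: |CW| = 58.10 ✓; |CT| = 26.10 ✓; |TD| = 44.40 ✓; |DW| = 73.40 ✓.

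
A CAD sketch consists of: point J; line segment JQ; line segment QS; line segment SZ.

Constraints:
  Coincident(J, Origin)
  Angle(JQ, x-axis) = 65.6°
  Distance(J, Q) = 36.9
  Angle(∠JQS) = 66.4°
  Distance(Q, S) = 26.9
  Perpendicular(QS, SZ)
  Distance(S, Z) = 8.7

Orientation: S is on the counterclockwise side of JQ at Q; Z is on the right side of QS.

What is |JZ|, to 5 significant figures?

44.210

J is at the origin; JQ runs at 65.6° with length 36.9, so Q = 36.9·(cos 65.6°, sin 65.6°) = (15.244, 33.604). ∠JQS = 66.4°, so QS runs at 65.6° + (180° − 66.4°) = 179.20° from the x-axis; with |QS| = 26.9, S = Q + 26.9·(cos 179.20°, sin 179.20°) = (-11.654, 33.980). QS is perpendicular to SZ; with |SZ| = 8.7 on the right of QS, Z = S + 8.7·(0.013962, 0.99990) = (-11.532, 42.679). Then |JZ| = |Z − J| = 44.210.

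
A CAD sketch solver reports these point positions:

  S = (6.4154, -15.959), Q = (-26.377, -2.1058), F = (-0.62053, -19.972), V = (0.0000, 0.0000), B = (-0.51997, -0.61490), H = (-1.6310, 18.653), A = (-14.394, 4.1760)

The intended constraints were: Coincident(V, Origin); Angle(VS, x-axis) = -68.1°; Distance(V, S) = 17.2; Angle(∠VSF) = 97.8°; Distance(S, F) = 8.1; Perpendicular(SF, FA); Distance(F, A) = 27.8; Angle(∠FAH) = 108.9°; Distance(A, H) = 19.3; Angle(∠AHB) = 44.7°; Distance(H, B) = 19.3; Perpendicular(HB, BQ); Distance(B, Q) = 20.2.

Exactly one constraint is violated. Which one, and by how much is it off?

Distance(B, Q) = 20.2 — off by 5.70.

V = (0.00, 0.00) ✓; VS at -68.10° ✓; |VS| = 17.20 ✓; ∠VSF = 97.80° ✓; |SF| = 8.100 ✓; ∠(SF, FA) = 90.00° ✓; |FA| = 27.80 ✓; ∠FAH = 108.9° ✓; |AH| = 19.30 ✓; ∠AHB = 44.70° ✓; |HB| = 19.30 ✓; ∠(HB, BQ) = 90.00° ✓; |BQ| = 25.90 ✗.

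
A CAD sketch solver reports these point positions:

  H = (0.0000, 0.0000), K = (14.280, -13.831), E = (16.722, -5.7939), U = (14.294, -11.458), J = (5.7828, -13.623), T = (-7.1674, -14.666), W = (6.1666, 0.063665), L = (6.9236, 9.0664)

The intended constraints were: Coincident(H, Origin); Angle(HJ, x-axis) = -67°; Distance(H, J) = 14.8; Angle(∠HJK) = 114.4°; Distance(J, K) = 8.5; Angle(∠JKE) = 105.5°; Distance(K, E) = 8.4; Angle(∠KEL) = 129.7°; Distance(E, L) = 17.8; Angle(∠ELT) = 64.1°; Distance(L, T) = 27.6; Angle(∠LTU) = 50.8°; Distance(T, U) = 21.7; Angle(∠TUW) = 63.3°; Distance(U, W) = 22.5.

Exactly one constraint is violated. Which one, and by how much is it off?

Distance(U, W) = 22.5 — off by 8.40.

H = (0.00, 0.00) ✓; HJ at -67.00° ✓; |HJ| = 14.80 ✓; ∠HJK = 114.4° ✓; |JK| = 8.500 ✓; ∠JKE = 105.5° ✓; |KE| = 8.400 ✓; ∠KEL = 129.7° ✓; |EL| = 17.80 ✓; ∠ELT = 64.10° ✓; |LT| = 27.60 ✓; ∠LTU = 50.80° ✓; |TU| = 21.70 ✓; ∠TUW = 63.30° ✓; |UW| = 14.10 ✗.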